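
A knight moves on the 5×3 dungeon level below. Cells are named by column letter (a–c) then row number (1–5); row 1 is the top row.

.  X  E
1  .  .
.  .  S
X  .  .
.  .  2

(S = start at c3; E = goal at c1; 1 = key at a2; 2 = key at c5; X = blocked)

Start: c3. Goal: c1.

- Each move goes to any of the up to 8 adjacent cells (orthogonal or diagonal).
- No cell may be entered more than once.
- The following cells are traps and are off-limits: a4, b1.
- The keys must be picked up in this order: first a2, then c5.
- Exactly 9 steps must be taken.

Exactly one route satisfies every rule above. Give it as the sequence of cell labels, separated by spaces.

The waypoints must appear in the order a2, c5, with no cell reused.
Route from c3: up-left 1 to b2, left 1 to a2, down 1 to a3, down-right 2 to c5, up 1 to c4, up-left 1 to b3, up-right 1 to c2, up 1 to c1 — 9 moves in all.
Check: order respected (1 at step 2, 2 at step 5); 9 moves as required.

c3 b2 a2 a3 b4 c5 c4 b3 c2 c1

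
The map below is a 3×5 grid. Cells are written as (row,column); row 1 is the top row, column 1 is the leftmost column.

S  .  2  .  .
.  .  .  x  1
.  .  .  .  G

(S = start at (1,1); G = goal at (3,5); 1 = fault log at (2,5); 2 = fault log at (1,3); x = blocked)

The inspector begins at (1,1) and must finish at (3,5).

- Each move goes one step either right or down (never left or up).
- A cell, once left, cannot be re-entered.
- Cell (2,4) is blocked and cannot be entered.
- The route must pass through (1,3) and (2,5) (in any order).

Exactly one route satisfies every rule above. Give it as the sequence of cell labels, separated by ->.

Moves only go right or down, so the column and row indices never decrease.
Route from (1,1): 4× right (reaching (1,5)), 2× down (reaching (3,5)) — 6 moves in all.
Check: all required cells visited.

(1,1) -> (1,2) -> (1,3) -> (1,4) -> (1,5) -> (2,5) -> (3,5)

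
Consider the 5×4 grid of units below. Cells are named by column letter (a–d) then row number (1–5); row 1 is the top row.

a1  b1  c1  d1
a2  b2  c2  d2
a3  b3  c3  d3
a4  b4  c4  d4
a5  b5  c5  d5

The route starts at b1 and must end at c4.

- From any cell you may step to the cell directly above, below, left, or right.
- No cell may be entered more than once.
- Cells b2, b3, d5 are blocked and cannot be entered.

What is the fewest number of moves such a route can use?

The Manhattan distance from b1 to c4 is |1−4| + |2−3| = 4, so at least 4 moves are needed.
A route of 4 moves achieves this: b1 → c1 → c2 → c3 → c4.
Since 4 matches the lower bound, it is optimal.

4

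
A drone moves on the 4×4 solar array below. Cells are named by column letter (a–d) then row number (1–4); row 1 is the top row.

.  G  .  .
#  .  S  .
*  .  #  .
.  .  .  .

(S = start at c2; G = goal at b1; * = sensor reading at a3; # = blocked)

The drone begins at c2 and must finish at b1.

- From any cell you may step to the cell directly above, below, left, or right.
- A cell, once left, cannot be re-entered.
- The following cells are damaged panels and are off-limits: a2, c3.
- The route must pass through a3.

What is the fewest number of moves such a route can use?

Any route passes through a3 somewhere between c2 and b1. Summing Manhattan distances along the two legs (c2 → a3 → b1) gives a lower bound of 3 + 3 = 6 moves.
The shortest route satisfying every rule uses 10 moves: c2 → d2 → d3 → d4 → c4 → b4 → a4 → a3 → b3 → b2 → b1.
The no-revisit rule (legs can't share cells) pushes the minimum above the 6-move bound; an exhaustive check rules out every length from 6 to 9 (on a 4-connected grid the length of any start-to-goal walk has the same parity as the Manhattan bound, so only lengths 6, 8, 10, … need checking), leaving 10 as the minimum.

10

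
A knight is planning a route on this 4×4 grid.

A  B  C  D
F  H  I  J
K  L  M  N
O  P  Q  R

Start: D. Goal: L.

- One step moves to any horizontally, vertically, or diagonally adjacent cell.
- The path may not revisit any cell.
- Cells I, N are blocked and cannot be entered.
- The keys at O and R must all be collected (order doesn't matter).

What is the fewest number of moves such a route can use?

7

Any route passes through O and R in some order between D and L. Summing Chebyshev distances along each leg and taking the cheapest ordering (D → R → O → L) gives a lower bound of 3 + 3 + 1 = 7 moves.
A route of 7 moves achieves this: D → J → M → R → Q → P → O → L.
Since 7 matches the lower bound, it is optimal.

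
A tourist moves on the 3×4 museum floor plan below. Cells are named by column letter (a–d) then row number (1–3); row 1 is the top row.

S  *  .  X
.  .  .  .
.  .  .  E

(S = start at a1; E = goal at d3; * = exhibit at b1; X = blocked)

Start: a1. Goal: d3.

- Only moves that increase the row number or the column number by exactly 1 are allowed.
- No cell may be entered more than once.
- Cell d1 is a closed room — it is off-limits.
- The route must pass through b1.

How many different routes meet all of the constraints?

A right/down-only route from a1 to d3 makes exactly 2 down-moves and 3 right-moves in some order.
With no other constraints that would be C(5,2) = 10 routes.
Split at b1 and multiply the segment counts (each segment already excludes blocked cells): a1→b1: 1; b1→d3: 5; product = 5.
That gives 5 routes.

5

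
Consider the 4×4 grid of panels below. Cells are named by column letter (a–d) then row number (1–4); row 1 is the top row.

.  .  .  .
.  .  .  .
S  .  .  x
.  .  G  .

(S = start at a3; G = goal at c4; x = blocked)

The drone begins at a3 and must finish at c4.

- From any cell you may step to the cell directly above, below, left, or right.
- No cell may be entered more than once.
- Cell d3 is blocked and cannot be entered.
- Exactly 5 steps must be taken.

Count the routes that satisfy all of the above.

5

Need simple routes of exactly 5 moves from a3 to c4 (Manhattan distance 3, so 1 moves are spent on a detour and 1 undoing it).
Enumerating: a3 a2 b2 b3 b4 c4 | a3 a2 b2 b3 c3 c4 | a3 a2 b2 c2 c3 c4 | a3 a4 b4 b3 c3 c4 | a3 b3 b2 c2 c3 c4.
That gives 5 routes.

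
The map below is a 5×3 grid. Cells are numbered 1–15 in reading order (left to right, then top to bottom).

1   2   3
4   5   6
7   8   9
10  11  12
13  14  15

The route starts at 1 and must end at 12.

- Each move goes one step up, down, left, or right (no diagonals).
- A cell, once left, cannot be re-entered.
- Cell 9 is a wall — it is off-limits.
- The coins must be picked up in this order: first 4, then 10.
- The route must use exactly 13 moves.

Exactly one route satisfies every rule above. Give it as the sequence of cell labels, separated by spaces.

1 2 3 6 5 4 7 8 11 10 13 14 15 12

The waypoints must appear in the order 4, 10, with no cell reused.
Route from 1: 2× right (reaching 3), down to 6, 2× left (reaching 4), down to 7, right to 8, down to 11, left to 10, down to 13, 2× right (reaching 15), up to 12 — 13 moves in all.
Check: order respected (4 at step 5, 10 at step 9); 13 moves as required.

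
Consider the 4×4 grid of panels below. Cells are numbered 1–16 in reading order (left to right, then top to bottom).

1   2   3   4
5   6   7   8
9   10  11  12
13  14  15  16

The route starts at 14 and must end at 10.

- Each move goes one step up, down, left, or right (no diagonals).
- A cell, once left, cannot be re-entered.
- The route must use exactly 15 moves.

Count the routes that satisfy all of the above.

2

Need simple routes of exactly 15 moves from 14 to 10 (Manhattan distance 1, so 7 moves are spent on a detour and 7 undoing it).
Enumerating: 14 13 9 5 1 2 6 7 3 4 8 12 16 15 11 10 | 14 13 9 5 1 2 3 4 8 12 16 15 11 7 6 10.
That gives 2 routes.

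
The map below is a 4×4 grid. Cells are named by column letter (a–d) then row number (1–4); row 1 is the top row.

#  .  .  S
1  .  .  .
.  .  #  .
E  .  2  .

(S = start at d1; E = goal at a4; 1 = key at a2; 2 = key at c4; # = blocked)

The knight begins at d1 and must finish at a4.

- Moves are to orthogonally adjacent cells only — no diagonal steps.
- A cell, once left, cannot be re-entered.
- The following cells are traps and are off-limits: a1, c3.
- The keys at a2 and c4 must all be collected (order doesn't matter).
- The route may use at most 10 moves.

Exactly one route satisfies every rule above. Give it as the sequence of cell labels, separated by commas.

d1, d2, d3, d4, c4, b4, b3, b2, a2, a3, a4

The budget equals the shortest possible length, so every move has to be on a shortest route through the required cells.
Route from d1: 3× down (reaching d4), 2× left (reaching b4), 2× up (reaching b2), left to a2, 2× down (reaching a4) — 10 moves in all.
Check: all required cells visited; 10 ≤ 10 moves.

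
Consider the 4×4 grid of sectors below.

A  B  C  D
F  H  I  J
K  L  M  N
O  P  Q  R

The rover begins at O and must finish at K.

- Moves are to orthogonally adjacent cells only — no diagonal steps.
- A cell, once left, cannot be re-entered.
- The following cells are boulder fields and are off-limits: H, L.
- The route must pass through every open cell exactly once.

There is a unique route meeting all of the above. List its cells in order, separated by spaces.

O P Q R N M I J D C B A F K

Need to visit all 14 open cells exactly once, starting at O and ending at K.
Cell D has only two open neighbours (J and C), so the path must pass straight through it: one of those is the cell it's entered from and the other is where it exits.
Route from O: 3× right (reaching R), up to N, left to M, up to I, right to J, up to D, 3× left (reaching A), 2× down (reaching K) — 13 moves in all.
Check: all 14 open cells covered.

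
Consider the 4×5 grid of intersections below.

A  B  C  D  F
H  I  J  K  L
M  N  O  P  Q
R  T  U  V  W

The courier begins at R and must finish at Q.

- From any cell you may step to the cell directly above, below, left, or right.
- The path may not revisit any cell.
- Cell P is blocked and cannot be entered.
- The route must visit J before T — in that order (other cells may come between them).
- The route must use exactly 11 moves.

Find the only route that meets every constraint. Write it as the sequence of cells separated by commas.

R, M, H, I, J, O, N, T, U, V, W, Q

The waypoints must appear in the order J, T, with no cell reused.
Route from R: up 2 to H, right 2 to J, down 1 to O, left 1 to N, down 1 to T, right 3 to W, up 1 to Q — 11 moves in all.
Check: order respected (J at step 4, T at step 7); 11 moves as required.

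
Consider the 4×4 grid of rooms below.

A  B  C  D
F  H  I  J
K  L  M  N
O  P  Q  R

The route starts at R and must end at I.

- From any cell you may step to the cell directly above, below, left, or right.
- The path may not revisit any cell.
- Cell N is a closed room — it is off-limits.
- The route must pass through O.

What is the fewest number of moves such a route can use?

Any route passes through O somewhere between R and I. Summing Manhattan distances along the two legs (R → O → I) gives a lower bound of 3 + 4 = 7 moves.
A route of 7 moves achieves this: R → Q → P → O → K → F → H → I.
Since 7 matches the lower bound, it is optimal.

7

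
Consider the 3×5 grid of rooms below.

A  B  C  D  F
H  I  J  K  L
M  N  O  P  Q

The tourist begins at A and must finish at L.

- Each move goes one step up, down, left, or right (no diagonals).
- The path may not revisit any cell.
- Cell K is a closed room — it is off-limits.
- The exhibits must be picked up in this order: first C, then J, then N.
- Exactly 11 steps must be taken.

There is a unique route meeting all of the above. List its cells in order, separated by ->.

The waypoints must appear in the order C, J, N, with no cell reused.
Route from A: right 2 to C, down 1 to J, left 2 to H, down 1 to M, right 4 to Q, up 1 to L — 11 moves in all.
Check: order respected (C at step 2, J at step 3, N at step 7); 11 moves as required.

A -> B -> C -> J -> I -> H -> M -> N -> O -> P -> Q -> L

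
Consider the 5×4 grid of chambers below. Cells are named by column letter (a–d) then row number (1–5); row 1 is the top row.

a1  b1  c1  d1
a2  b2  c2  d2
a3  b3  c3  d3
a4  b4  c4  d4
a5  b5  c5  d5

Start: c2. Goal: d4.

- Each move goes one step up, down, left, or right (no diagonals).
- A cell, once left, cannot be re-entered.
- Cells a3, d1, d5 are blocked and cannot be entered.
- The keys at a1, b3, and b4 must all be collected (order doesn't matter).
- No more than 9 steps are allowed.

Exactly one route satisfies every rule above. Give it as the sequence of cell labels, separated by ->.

The 9-move cap with required stops at a1, b3, b4 leaves no slack for detours.
Route from c2: up 1 to c1, left 2 to a1, down 1 to a2, right 1 to b2, down 2 to b4, right 2 to d4 — 9 moves in all.
Check: all required cells visited; 9 ≤ 9 moves.

c2 -> c1 -> b1 -> a1 -> a2 -> b2 -> b3 -> b4 -> c4 -> d4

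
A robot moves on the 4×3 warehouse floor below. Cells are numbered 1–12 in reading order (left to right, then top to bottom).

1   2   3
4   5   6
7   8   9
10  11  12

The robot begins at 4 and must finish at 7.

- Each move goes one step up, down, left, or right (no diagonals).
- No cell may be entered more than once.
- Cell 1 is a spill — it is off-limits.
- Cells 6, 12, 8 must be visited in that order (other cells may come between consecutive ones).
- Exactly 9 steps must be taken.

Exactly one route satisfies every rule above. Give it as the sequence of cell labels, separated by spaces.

The waypoints must appear in the order 6, 12, 8, with no cell reused.
Route from 4: right to 5, up to 2, right to 3, 3× down (reaching 12), left to 11, up to 8, left to 7 — 9 moves in all.
Check: order respected (6 at step 4, 12 at step 6, 8 at step 8); 9 moves as required.

4 5 2 3 6 9 12 11 8 7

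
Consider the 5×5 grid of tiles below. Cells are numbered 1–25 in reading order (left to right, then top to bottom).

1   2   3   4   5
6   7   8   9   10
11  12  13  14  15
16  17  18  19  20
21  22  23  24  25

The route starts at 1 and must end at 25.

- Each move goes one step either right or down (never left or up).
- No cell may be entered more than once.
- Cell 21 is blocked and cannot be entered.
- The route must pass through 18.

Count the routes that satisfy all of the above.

30

A right/down-only route from 1 to 25 makes exactly 4 down-moves and 4 right-moves in some order.
With no other constraints that would be C(8,4) = 70 routes.
Split at 18 and multiply the segment counts (each segment already excludes blocked cells): 1→18: 10; 18→25: 3; product = 30.
That gives 30 routes.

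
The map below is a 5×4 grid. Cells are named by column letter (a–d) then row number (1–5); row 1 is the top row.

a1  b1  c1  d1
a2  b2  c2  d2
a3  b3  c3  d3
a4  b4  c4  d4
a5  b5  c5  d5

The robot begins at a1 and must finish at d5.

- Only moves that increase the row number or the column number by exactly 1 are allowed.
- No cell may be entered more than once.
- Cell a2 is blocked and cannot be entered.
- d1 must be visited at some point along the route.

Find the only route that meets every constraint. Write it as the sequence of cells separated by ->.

Moves only go right or down, so the column and row indices never decrease.
Route from a1: 3× right (reaching d1), 4× down (reaching d5) — 7 moves in all.
Check: all required cells visited.

a1 -> b1 -> c1 -> d1 -> d2 -> d3 -> d4 -> d5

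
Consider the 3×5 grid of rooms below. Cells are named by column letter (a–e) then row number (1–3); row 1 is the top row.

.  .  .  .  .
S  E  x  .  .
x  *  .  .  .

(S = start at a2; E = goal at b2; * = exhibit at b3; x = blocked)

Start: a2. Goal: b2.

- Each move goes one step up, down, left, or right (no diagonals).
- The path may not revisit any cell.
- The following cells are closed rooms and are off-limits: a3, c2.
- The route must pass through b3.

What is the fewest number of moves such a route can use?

9

Any route passes through b3 somewhere between a2 and b2. Summing Manhattan distances along the two legs (a2 → b3 → b2) gives a lower bound of 2 + 1 = 3 moves.
The shortest route satisfying every rule uses 9 moves: a2 → a1 → b1 → c1 → d1 → d2 → d3 → c3 → b3 → b2.
The no-revisit rule (legs can't share cells) pushes the minimum above the 3-move bound; an exhaustive check rules out every length from 3 to 8 (on a 4-connected grid the length of any start-to-goal walk has the same parity as the Manhattan bound, so only lengths 3, 5, 7, … need checking), leaving 9 as the minimum.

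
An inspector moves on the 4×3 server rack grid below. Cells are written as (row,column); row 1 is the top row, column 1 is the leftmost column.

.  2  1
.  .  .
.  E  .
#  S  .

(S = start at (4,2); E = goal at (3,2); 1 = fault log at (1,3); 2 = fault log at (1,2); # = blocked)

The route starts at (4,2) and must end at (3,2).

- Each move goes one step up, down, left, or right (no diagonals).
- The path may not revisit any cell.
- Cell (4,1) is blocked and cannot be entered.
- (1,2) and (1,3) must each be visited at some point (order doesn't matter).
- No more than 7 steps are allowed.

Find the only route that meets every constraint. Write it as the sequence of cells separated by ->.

The 7-move cap with required stops at (1,2), (1,3) leaves no slack for detours.
Route from (4,2): right to (4,3), 3× up (reaching (1,3)), left to (1,2), 2× down (reaching (3,2)) — 7 moves in all.
Check: all required cells visited; 7 ≤ 7 moves.

(4,2) -> (4,3) -> (3,3) -> (2,3) -> (1,3) -> (1,2) -> (2,2) -> (3,2)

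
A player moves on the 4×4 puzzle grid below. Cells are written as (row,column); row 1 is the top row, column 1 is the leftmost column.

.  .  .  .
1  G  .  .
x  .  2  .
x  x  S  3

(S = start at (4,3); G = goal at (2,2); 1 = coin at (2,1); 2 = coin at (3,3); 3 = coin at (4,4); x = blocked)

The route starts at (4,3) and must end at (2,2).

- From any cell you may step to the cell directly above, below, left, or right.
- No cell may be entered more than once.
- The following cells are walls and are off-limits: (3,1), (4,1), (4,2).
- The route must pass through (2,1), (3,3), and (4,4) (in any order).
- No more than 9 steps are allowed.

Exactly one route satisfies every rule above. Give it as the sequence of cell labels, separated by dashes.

The 9-move cap with required stops at (2,1), (3,3), (4,4) leaves no slack for detours.
Route from (4,3): right to (4,4), up to (3,4), left to (3,3), 2× up (reaching (1,3)), 2× left (reaching (1,1)), down to (2,1), right to (2,2) — 9 moves in all.
Check: all required cells visited; 9 ≤ 9 moves.

(4,3) - (4,4) - (3,4) - (3,3) - (2,3) - (1,3) - (1,2) - (1,1) - (2,1) - (2,2)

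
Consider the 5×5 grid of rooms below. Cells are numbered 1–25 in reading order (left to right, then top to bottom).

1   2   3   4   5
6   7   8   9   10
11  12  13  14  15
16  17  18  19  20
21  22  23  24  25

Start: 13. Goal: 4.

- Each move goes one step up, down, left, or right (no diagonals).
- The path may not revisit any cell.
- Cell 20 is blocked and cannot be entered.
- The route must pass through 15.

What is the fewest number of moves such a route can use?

Any route passes through 15 somewhere between 13 and 4. Summing Manhattan distances along the two legs (13 → 15 → 4) gives a lower bound of 2 + 3 = 5 moves.
A route of 5 moves achieves this: 13 → 14 → 15 → 10 → 5 → 4.
Since 5 matches the lower bound, it is optimal.

5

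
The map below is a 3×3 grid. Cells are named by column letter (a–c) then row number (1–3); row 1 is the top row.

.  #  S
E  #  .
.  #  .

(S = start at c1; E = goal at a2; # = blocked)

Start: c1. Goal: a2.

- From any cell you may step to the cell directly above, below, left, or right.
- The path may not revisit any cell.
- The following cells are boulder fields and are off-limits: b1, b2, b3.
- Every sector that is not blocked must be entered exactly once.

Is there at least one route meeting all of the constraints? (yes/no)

Cell a1 has only one open neighbour but is neither the start nor the goal, so a Hamiltonian route would have to both enter and leave it through the same neighbour — impossible without revisiting.

no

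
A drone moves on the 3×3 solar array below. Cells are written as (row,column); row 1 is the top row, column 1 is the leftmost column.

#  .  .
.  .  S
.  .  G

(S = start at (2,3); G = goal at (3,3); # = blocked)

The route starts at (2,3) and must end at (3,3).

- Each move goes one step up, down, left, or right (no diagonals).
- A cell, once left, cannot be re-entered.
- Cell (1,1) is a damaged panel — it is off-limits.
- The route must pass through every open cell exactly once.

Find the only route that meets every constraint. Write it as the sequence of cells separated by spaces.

(2,3) (1,3) (1,2) (2,2) (2,1) (3,1) (3,2) (3,3)

Need to visit all 8 open cells exactly once, starting at (2,3) and ending at (3,3).
Cell (2,1) has only two open neighbours ((3,1) and (2,2)), so the path must pass straight through it: one of those is the cell it's entered from and the other is where it exits.
Route from (2,3): up 1 to (1,3), left 1 to (1,2), down 1 to (2,2), left 1 to (2,1), down 1 to (3,1), right 2 to (3,3) — 7 moves in all.
Check: all 8 open cells covered.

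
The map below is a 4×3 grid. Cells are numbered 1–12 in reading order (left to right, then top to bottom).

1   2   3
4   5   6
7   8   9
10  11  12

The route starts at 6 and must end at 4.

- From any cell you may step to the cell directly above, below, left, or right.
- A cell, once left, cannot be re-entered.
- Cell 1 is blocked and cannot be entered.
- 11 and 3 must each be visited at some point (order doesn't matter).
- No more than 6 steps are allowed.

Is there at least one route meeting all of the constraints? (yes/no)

no

Even ignoring the no-revisit rule, getting from 6 to 4, taking the cheapest ordering 6 → 3 → 11 → 4 needs at least 1 + 4 + 3 = 8 moves (Manhattan distance per leg), which exceeds the 6-move limit.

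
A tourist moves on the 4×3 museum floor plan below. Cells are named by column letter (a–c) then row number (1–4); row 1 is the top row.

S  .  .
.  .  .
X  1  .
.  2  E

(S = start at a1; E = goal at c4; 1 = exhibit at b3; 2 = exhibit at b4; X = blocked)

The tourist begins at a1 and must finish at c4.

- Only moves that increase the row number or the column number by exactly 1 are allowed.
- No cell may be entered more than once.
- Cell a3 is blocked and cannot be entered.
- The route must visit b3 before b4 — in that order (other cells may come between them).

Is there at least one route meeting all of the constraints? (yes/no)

yes

One route that works: a1 → a2 → b2 → b3 → b4 → c4.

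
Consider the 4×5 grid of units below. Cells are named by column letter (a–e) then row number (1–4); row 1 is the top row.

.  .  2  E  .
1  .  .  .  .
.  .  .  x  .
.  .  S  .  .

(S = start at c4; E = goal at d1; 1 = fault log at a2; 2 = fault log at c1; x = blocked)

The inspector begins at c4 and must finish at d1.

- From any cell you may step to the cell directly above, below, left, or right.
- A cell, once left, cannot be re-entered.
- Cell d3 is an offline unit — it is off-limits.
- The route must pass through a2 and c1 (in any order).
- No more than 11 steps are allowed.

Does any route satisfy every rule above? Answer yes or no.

yes

One route that works: c4 → c3 → c2 → b2 → a2 → a1 → b1 → c1 → d1.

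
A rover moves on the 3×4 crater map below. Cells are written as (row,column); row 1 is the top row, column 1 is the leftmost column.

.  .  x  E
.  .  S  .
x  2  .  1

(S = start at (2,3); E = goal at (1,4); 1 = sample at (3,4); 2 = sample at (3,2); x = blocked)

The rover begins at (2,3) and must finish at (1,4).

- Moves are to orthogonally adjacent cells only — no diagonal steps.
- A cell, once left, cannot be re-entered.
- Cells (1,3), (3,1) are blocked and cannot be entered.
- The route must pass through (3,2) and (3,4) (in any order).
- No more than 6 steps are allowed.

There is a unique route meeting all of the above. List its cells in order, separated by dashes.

Any route must reach (3,2) and (3,4) and still end at (1,4) within 6 moves, so the order of the required stops is forced.
Route from (2,3): left 1 to (2,2), down 1 to (3,2), right 2 to (3,4), up 2 to (1,4) — 6 moves in all.
Check: all required cells visited; 6 ≤ 6 moves.

(2,3) - (2,2) - (3,2) - (3,3) - (3,4) - (2,4) - (1,4)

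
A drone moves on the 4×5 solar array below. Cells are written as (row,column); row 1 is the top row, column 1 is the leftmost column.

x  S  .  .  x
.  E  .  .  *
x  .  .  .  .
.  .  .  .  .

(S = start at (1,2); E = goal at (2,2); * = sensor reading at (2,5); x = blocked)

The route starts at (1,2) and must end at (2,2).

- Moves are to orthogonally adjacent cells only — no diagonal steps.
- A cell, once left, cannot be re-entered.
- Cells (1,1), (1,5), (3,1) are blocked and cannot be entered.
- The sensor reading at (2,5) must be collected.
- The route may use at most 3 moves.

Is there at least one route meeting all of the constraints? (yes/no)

no

Even ignoring the no-revisit rule, getting from (1,2) to (2,2) via (2,5) needs at least 4 + 3 = 7 moves (Manhattan distance per leg), which exceeds the 3-move limit.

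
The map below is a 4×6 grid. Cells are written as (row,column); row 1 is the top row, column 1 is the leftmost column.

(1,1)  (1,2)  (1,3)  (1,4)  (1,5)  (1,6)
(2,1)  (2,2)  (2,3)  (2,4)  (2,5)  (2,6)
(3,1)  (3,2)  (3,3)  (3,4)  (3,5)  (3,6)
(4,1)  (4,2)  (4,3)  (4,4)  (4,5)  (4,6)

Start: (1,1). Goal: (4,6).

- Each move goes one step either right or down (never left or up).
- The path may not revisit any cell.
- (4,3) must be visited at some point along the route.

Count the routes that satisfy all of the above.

10

A right/down-only route from (1,1) to (4,6) makes exactly 3 down-moves and 5 right-moves in some order.
With no other constraints that would be C(8,3) = 56 routes.
Split at (4,3) and multiply the segment counts: (1,1)→(4,3): 10; (4,3)→(4,6): 1; product = 10.
That gives 10 routes.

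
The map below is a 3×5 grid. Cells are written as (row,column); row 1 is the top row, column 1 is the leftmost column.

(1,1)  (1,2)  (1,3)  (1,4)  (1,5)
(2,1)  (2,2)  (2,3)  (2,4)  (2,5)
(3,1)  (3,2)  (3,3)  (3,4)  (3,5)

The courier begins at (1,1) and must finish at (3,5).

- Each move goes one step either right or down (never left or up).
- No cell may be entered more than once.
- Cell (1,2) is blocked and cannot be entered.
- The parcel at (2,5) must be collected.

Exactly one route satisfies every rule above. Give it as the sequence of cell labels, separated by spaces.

(1,1) (2,1) (2,2) (2,3) (2,4) (2,5) (3,5)

Moves only go right or down, so the column and row indices never decrease.
Route from (1,1): down 1 to (2,1), right 4 to (2,5), down 1 to (3,5) — 6 moves in all.
Check: all required cells visited.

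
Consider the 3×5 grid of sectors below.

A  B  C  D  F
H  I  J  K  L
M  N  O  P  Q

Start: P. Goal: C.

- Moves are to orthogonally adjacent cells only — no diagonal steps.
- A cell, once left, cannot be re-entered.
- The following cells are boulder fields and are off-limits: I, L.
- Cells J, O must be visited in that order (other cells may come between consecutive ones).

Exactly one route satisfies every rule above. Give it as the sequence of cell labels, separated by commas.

The waypoints must appear in the order J, O, with no cell reused.
Route from P: up 1 to K, left 1 to J, down 1 to O, left 2 to M, up 2 to A, right 2 to C — 9 moves in all.
Check: order respected (J at step 2, O at step 3).

P, K, J, O, N, M, H, A, B, C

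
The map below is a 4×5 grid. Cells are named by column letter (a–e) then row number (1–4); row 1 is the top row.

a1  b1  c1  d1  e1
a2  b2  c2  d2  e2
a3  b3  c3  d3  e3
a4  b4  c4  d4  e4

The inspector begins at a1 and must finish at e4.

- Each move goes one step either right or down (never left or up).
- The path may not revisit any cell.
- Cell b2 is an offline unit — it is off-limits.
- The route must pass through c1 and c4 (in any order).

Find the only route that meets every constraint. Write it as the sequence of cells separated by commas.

Moves only go right or down, so the column and row indices never decrease.
Route from a1: right 2 to c1, down 3 to c4, right 2 to e4 — 7 moves in all.
Check: all required cells visited.

a1, b1, c1, c2, c3, c4, d4, e4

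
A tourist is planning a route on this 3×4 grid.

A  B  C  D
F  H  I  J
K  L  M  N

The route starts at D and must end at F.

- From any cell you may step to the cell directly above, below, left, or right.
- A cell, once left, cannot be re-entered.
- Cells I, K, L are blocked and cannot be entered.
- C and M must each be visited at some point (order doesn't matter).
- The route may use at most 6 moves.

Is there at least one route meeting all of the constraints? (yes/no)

M must be visited but has only one open neighbour (N), and it is neither the start nor the goal — the route would have to enter and leave through N, re-entering it.

no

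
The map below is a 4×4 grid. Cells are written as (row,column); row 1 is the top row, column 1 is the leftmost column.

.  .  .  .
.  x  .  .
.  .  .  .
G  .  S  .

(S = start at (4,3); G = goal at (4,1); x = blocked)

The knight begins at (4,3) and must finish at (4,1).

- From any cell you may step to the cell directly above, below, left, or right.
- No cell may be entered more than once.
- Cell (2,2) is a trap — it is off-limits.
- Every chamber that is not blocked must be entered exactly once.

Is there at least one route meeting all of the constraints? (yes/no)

yes

One route that works: (4,3) → (4,4) → (3,4) → (3,3) → (2,3) → (2,4) → (1,4) → (1,3) → (1,2) → (1,1) → (2,1) → (3,1) → (3,2) → (4,2) → (4,1).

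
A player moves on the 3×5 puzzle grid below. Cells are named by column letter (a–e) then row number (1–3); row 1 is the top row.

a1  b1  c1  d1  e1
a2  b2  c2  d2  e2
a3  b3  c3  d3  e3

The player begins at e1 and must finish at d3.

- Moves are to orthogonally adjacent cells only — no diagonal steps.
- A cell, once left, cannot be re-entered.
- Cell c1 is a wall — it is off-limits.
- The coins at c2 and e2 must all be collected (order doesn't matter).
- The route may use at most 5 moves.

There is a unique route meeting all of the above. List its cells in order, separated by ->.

e1 -> e2 -> d2 -> c2 -> c3 -> d3

The 5-move cap with required stops at c2, e2 leaves no slack for detours.
Route from e1: down 1 to e2, left 2 to c2, down 1 to c3, right 1 to d3 — 5 moves in all.
Check: all required cells visited; 5 ≤ 5 moves.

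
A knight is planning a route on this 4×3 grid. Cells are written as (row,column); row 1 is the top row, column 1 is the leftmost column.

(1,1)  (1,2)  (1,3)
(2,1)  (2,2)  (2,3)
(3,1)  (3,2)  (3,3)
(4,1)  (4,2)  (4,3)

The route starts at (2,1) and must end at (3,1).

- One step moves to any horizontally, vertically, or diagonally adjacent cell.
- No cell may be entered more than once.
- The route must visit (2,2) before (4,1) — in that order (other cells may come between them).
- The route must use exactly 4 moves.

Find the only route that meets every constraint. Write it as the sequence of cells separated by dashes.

The waypoints must appear in the order (2,2), (4,1), with no cell reused.
Route from (2,1): right 1 to (2,2), down 1 to (3,2), down-left 1 to (4,1), up 1 to (3,1) — 4 moves in all.
Check: order respected ((2,2) at step 1, (4,1) at step 3); 4 moves as required.

(2,1) - (2,2) - (3,2) - (4,1) - (3,1)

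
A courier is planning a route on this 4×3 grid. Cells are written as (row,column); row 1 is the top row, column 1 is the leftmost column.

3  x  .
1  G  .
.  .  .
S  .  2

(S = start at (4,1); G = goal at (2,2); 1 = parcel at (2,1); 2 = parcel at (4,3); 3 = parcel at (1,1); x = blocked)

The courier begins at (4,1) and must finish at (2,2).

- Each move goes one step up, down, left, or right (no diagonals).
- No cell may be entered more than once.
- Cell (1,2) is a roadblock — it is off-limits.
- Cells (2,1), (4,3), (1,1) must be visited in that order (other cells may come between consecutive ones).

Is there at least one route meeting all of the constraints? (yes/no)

no

(1,1) must be visited but has only one open neighbour ((2,1)), and it is neither the start nor the goal — the route would have to enter and leave through (2,1), re-entering it.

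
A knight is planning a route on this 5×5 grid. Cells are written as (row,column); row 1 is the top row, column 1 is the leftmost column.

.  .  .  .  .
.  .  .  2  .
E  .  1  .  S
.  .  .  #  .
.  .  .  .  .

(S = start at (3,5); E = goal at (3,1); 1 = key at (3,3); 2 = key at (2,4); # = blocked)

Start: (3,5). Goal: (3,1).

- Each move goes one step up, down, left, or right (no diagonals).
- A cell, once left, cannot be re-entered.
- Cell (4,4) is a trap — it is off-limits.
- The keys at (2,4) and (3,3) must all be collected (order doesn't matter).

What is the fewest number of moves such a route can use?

Any route passes through (2,4) and (3,3) in some order between (3,5) and (3,1). Summing Manhattan distances along each leg and taking the cheapest ordering ((3,5) → (2,4) → (3,3) → (3,1)) gives a lower bound of 2 + 2 + 2 = 6 moves.
A route of 6 moves achieves this: (3,5) → (2,5) → (2,4) → (3,4) → (3,3) → (3,2) → (3,1).
Since 6 matches the lower bound, it is optimal.

6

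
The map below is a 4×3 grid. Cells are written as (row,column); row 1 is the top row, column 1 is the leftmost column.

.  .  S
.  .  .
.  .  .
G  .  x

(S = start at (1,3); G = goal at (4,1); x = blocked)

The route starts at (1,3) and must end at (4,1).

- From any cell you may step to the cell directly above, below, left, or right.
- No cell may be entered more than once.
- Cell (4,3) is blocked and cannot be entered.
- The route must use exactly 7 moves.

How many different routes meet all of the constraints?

9

Need simple routes of exactly 7 moves from (1,3) to (4,1) (Manhattan distance 5, so 1 moves are spent on a detour and 1 undoing it).
Branch systematically from the start, pruning whenever the remaining move budget drops below the Manhattan distance to (4,1) or differs from it in parity. Grouping the completions by first move — via (2,3): 3; via (1,2): 6 — and summing: 3 + 6 = 9.
That gives 9 routes.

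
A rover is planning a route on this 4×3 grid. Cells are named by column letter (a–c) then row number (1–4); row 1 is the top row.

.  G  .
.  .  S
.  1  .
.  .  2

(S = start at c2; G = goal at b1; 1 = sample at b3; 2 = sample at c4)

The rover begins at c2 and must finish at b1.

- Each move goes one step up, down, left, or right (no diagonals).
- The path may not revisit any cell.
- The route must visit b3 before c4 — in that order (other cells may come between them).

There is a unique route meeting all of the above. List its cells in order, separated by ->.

c2 -> b2 -> b3 -> c3 -> c4 -> b4 -> a4 -> a3 -> a2 -> a1 -> b1

The waypoints must appear in the order b3, c4, with no cell reused.
Route from c2: left 1 to b2, down 1 to b3, right 1 to c3, down 1 to c4, left 2 to a4, up 3 to a1, right 1 to b1 — 10 moves in all.
Check: order respected (1 at step 2, 2 at step 4).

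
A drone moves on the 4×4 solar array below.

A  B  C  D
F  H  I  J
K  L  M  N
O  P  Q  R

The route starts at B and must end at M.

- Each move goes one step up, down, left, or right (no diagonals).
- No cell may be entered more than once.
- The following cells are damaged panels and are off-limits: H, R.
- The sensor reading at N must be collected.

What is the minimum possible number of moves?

5

Any route passes through N somewhere between B and M. Summing Manhattan distances along the two legs (B → N → M) gives a lower bound of 4 + 1 = 5 moves.
A route of 5 moves achieves this: B → C → I → J → N → M.
Since 5 matches the lower bound, it is optimal.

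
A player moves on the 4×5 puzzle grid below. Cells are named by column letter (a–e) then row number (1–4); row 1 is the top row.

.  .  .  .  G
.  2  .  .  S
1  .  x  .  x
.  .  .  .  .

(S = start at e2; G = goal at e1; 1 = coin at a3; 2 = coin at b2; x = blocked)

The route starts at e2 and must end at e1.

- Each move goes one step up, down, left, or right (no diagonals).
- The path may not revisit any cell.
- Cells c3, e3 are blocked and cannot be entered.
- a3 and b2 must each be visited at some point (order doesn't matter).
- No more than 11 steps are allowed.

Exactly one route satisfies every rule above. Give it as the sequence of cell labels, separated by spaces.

The budget equals the shortest possible length, so every move has to be on a shortest route through the required cells.
Route from e2: 3× left (reaching b2), down to b3, left to a3, 2× up (reaching a1), 4× right (reaching e1) — 11 moves in all.
Check: all required cells visited; 11 ≤ 11 moves.

e2 d2 c2 b2 b3 a3 a2 a1 b1 c1 d1 e1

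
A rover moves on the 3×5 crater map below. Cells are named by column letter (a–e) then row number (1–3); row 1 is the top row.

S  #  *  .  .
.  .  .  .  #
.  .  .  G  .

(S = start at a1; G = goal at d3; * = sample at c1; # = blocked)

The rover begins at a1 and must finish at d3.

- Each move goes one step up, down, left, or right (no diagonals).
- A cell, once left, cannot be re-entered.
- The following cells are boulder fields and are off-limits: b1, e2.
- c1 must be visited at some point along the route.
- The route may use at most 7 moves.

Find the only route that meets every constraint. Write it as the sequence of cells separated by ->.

The 7-move cap with required stops at c1 leaves no slack for detours.
Route from a1: down 1 to a2, right 2 to c2, up 1 to c1, right 1 to d1, down 2 to d3 — 7 moves in all.
Check: all required cells visited; 7 ≤ 7 moves.

a1 -> a2 -> b2 -> c2 -> c1 -> d1 -> d2 -> d3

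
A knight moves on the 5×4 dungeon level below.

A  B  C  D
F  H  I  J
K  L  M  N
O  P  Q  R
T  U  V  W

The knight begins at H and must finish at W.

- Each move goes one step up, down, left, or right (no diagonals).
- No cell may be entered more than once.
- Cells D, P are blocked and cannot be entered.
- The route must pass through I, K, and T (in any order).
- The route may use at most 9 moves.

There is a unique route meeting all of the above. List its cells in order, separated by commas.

H, I, M, L, K, O, T, U, V, W

The 9-move cap with required stops at I, K, T leaves no slack for detours.
Route from H: right 1 to I, down 1 to M, left 2 to K, down 2 to T, right 3 to W — 9 moves in all.
Check: all required cells visited; 9 ≤ 9 moves.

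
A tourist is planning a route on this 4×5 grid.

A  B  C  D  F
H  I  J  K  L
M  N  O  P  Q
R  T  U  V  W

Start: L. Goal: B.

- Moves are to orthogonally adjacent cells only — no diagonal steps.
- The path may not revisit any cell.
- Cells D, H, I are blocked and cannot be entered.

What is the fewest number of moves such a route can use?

4

The Manhattan distance from L to B is |2−1| + |5−2| = 4, so at least 4 moves are needed.
A route of 4 moves achieves this: L → K → J → C → B.
Since 4 matches the lower bound, it is optimal.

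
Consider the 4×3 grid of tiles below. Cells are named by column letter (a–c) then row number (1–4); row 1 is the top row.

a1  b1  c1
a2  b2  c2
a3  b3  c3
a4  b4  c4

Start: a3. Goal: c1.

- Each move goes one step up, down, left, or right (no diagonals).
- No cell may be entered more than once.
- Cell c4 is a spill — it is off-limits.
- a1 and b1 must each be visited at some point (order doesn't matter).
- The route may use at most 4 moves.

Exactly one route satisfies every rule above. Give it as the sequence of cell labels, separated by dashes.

The 4-move cap with required stops at a1, b1 leaves no slack for detours.
Route from a3: 2× up (reaching a1), 2× right (reaching c1) — 4 moves in all.
Check: all required cells visited; 4 ≤ 4 moves.

a3 - a2 - a1 - b1 - c1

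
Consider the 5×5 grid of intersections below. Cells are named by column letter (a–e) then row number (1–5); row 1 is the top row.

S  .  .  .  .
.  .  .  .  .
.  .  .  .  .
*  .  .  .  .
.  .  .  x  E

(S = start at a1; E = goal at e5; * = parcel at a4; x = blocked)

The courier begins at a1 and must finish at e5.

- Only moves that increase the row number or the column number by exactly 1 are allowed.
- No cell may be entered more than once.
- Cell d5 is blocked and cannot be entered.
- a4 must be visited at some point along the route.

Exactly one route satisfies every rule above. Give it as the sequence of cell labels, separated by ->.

a1 -> a2 -> a3 -> a4 -> b4 -> c4 -> d4 -> e4 -> e5

Moves only go right or down, so the column and row indices never decrease.
Route from a1: 3× down (reaching a4), 4× right (reaching e4), down to e5 — 8 moves in all.
Check: all required cells visited.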